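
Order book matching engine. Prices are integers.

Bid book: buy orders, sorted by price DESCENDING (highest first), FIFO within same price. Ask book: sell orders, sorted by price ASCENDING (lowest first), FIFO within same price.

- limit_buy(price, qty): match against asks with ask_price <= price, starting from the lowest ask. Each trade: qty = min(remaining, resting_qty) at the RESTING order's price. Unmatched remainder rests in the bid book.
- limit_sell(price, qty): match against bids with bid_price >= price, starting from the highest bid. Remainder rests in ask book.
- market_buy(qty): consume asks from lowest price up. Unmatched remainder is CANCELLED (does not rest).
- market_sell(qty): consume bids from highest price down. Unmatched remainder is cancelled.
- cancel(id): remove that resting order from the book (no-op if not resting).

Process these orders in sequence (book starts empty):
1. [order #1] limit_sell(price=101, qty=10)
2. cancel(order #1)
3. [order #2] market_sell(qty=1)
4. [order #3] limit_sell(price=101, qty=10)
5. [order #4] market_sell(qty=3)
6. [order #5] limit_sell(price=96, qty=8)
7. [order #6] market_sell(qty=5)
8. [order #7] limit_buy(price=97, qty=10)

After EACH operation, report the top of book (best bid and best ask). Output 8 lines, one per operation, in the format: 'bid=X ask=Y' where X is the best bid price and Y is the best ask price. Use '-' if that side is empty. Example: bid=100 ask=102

After op 1 [order #1] limit_sell(price=101, qty=10): fills=none; bids=[-] asks=[#1:10@101]
After op 2 cancel(order #1): fills=none; bids=[-] asks=[-]
After op 3 [order #2] market_sell(qty=1): fills=none; bids=[-] asks=[-]
After op 4 [order #3] limit_sell(price=101, qty=10): fills=none; bids=[-] asks=[#3:10@101]
After op 5 [order #4] market_sell(qty=3): fills=none; bids=[-] asks=[#3:10@101]
After op 6 [order #5] limit_sell(price=96, qty=8): fills=none; bids=[-] asks=[#5:8@96 #3:10@101]
After op 7 [order #6] market_sell(qty=5): fills=none; bids=[-] asks=[#5:8@96 #3:10@101]
After op 8 [order #7] limit_buy(price=97, qty=10): fills=#7x#5:8@96; bids=[#7:2@97] asks=[#3:10@101]

Answer: bid=- ask=101
bid=- ask=-
bid=- ask=-
bid=- ask=101
bid=- ask=101
bid=- ask=96
bid=- ask=96
bid=97 ask=101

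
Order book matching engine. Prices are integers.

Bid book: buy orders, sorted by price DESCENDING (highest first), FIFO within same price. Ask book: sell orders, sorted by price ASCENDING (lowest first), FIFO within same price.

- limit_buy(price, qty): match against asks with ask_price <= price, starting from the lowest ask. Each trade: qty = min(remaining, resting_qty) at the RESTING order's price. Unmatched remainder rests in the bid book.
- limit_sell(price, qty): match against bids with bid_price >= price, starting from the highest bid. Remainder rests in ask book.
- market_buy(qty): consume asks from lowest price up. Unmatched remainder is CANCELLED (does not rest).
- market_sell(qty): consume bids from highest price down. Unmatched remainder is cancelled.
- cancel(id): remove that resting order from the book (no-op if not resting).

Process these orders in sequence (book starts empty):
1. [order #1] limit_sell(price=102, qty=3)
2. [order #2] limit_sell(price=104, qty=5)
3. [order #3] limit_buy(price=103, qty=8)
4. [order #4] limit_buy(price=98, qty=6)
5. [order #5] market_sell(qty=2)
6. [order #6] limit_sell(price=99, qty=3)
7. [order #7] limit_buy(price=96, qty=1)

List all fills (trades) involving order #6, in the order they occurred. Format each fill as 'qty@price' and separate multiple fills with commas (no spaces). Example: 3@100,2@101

Answer: 3@103

Derivation:
After op 1 [order #1] limit_sell(price=102, qty=3): fills=none; bids=[-] asks=[#1:3@102]
After op 2 [order #2] limit_sell(price=104, qty=5): fills=none; bids=[-] asks=[#1:3@102 #2:5@104]
After op 3 [order #3] limit_buy(price=103, qty=8): fills=#3x#1:3@102; bids=[#3:5@103] asks=[#2:5@104]
After op 4 [order #4] limit_buy(price=98, qty=6): fills=none; bids=[#3:5@103 #4:6@98] asks=[#2:5@104]
After op 5 [order #5] market_sell(qty=2): fills=#3x#5:2@103; bids=[#3:3@103 #4:6@98] asks=[#2:5@104]
After op 6 [order #6] limit_sell(price=99, qty=3): fills=#3x#6:3@103; bids=[#4:6@98] asks=[#2:5@104]
After op 7 [order #7] limit_buy(price=96, qty=1): fills=none; bids=[#4:6@98 #7:1@96] asks=[#2:5@104]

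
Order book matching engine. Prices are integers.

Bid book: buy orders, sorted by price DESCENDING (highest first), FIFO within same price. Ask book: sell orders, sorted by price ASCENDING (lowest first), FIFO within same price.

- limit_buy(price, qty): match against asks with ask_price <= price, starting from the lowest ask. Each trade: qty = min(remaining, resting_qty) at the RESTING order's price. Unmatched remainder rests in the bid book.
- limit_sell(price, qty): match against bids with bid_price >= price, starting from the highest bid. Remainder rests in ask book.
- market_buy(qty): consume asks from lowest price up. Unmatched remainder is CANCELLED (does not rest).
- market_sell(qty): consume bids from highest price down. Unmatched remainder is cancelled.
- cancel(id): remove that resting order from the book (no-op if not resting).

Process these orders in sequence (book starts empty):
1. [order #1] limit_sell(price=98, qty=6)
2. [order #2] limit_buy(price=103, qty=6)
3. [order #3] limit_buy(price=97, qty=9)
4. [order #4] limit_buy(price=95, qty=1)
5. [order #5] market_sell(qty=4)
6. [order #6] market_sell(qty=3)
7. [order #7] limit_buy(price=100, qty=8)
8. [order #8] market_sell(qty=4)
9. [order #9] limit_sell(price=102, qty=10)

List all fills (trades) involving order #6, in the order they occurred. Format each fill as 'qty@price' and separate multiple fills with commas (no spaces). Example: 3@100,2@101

After op 1 [order #1] limit_sell(price=98, qty=6): fills=none; bids=[-] asks=[#1:6@98]
After op 2 [order #2] limit_buy(price=103, qty=6): fills=#2x#1:6@98; bids=[-] asks=[-]
After op 3 [order #3] limit_buy(price=97, qty=9): fills=none; bids=[#3:9@97] asks=[-]
After op 4 [order #4] limit_buy(price=95, qty=1): fills=none; bids=[#3:9@97 #4:1@95] asks=[-]
After op 5 [order #5] market_sell(qty=4): fills=#3x#5:4@97; bids=[#3:5@97 #4:1@95] asks=[-]
After op 6 [order #6] market_sell(qty=3): fills=#3x#6:3@97; bids=[#3:2@97 #4:1@95] asks=[-]
After op 7 [order #7] limit_buy(price=100, qty=8): fills=none; bids=[#7:8@100 #3:2@97 #4:1@95] asks=[-]
After op 8 [order #8] market_sell(qty=4): fills=#7x#8:4@100; bids=[#7:4@100 #3:2@97 #4:1@95] asks=[-]
After op 9 [order #9] limit_sell(price=102, qty=10): fills=none; bids=[#7:4@100 #3:2@97 #4:1@95] asks=[#9:10@102]

Answer: 3@97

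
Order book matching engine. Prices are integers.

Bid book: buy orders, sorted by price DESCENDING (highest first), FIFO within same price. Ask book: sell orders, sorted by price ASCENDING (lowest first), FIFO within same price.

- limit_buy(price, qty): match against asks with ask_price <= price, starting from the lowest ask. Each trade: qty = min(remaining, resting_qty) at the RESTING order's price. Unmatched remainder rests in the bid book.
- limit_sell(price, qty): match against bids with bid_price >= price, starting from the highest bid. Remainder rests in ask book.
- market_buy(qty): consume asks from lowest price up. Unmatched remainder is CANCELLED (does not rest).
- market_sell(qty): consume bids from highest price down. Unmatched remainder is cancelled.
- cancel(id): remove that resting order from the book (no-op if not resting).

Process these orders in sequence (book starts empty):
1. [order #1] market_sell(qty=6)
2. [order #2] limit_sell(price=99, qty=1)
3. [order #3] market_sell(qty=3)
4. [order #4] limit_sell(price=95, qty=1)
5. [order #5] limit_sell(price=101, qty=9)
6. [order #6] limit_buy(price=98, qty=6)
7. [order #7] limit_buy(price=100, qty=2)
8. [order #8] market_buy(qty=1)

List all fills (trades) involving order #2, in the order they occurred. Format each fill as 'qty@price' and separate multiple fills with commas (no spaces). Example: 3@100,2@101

After op 1 [order #1] market_sell(qty=6): fills=none; bids=[-] asks=[-]
After op 2 [order #2] limit_sell(price=99, qty=1): fills=none; bids=[-] asks=[#2:1@99]
After op 3 [order #3] market_sell(qty=3): fills=none; bids=[-] asks=[#2:1@99]
After op 4 [order #4] limit_sell(price=95, qty=1): fills=none; bids=[-] asks=[#4:1@95 #2:1@99]
After op 5 [order #5] limit_sell(price=101, qty=9): fills=none; bids=[-] asks=[#4:1@95 #2:1@99 #5:9@101]
After op 6 [order #6] limit_buy(price=98, qty=6): fills=#6x#4:1@95; bids=[#6:5@98] asks=[#2:1@99 #5:9@101]
After op 7 [order #7] limit_buy(price=100, qty=2): fills=#7x#2:1@99; bids=[#7:1@100 #6:5@98] asks=[#5:9@101]
After op 8 [order #8] market_buy(qty=1): fills=#8x#5:1@101; bids=[#7:1@100 #6:5@98] asks=[#5:8@101]

Answer: 1@99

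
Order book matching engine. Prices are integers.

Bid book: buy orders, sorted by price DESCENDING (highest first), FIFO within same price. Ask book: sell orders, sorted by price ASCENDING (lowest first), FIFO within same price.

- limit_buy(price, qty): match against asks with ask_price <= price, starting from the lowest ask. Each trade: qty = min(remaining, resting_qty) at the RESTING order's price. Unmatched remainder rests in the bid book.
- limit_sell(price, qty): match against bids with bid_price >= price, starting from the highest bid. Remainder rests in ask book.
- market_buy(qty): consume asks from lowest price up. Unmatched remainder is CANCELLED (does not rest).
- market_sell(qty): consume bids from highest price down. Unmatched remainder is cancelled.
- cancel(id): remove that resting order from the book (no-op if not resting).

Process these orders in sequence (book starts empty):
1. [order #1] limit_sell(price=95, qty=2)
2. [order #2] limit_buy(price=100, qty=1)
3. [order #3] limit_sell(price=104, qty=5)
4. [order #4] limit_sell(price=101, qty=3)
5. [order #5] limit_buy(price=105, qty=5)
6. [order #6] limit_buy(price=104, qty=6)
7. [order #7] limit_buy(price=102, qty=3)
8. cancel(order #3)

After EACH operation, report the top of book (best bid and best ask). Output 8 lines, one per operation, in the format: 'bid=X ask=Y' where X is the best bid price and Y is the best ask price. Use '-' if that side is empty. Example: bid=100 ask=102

After op 1 [order #1] limit_sell(price=95, qty=2): fills=none; bids=[-] asks=[#1:2@95]
After op 2 [order #2] limit_buy(price=100, qty=1): fills=#2x#1:1@95; bids=[-] asks=[#1:1@95]
After op 3 [order #3] limit_sell(price=104, qty=5): fills=none; bids=[-] asks=[#1:1@95 #3:5@104]
After op 4 [order #4] limit_sell(price=101, qty=3): fills=none; bids=[-] asks=[#1:1@95 #4:3@101 #3:5@104]
After op 5 [order #5] limit_buy(price=105, qty=5): fills=#5x#1:1@95 #5x#4:3@101 #5x#3:1@104; bids=[-] asks=[#3:4@104]
After op 6 [order #6] limit_buy(price=104, qty=6): fills=#6x#3:4@104; bids=[#6:2@104] asks=[-]
After op 7 [order #7] limit_buy(price=102, qty=3): fills=none; bids=[#6:2@104 #7:3@102] asks=[-]
After op 8 cancel(order #3): fills=none; bids=[#6:2@104 #7:3@102] asks=[-]

Answer: bid=- ask=95
bid=- ask=95
bid=- ask=95
bid=- ask=95
bid=- ask=104
bid=104 ask=-
bid=104 ask=-
bid=104 ask=-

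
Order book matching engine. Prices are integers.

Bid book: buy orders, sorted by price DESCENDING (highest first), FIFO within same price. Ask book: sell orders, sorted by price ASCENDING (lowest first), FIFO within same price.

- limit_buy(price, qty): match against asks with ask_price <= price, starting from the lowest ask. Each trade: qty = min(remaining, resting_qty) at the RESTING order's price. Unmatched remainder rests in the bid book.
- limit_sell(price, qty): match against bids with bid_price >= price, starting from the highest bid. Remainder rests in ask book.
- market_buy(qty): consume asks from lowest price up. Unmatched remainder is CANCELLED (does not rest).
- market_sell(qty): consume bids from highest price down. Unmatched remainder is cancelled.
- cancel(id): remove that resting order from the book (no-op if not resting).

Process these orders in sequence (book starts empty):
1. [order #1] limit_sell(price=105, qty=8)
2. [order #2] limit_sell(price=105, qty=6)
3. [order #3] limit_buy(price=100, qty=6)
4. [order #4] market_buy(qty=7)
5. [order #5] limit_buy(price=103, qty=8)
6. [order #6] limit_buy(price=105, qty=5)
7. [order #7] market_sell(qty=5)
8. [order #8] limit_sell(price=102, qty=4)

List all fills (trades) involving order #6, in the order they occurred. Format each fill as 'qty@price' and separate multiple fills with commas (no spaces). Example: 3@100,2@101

After op 1 [order #1] limit_sell(price=105, qty=8): fills=none; bids=[-] asks=[#1:8@105]
After op 2 [order #2] limit_sell(price=105, qty=6): fills=none; bids=[-] asks=[#1:8@105 #2:6@105]
After op 3 [order #3] limit_buy(price=100, qty=6): fills=none; bids=[#3:6@100] asks=[#1:8@105 #2:6@105]
After op 4 [order #4] market_buy(qty=7): fills=#4x#1:7@105; bids=[#3:6@100] asks=[#1:1@105 #2:6@105]
After op 5 [order #5] limit_buy(price=103, qty=8): fills=none; bids=[#5:8@103 #3:6@100] asks=[#1:1@105 #2:6@105]
After op 6 [order #6] limit_buy(price=105, qty=5): fills=#6x#1:1@105 #6x#2:4@105; bids=[#5:8@103 #3:6@100] asks=[#2:2@105]
After op 7 [order #7] market_sell(qty=5): fills=#5x#7:5@103; bids=[#5:3@103 #3:6@100] asks=[#2:2@105]
After op 8 [order #8] limit_sell(price=102, qty=4): fills=#5x#8:3@103; bids=[#3:6@100] asks=[#8:1@102 #2:2@105]

Answer: 1@105,4@105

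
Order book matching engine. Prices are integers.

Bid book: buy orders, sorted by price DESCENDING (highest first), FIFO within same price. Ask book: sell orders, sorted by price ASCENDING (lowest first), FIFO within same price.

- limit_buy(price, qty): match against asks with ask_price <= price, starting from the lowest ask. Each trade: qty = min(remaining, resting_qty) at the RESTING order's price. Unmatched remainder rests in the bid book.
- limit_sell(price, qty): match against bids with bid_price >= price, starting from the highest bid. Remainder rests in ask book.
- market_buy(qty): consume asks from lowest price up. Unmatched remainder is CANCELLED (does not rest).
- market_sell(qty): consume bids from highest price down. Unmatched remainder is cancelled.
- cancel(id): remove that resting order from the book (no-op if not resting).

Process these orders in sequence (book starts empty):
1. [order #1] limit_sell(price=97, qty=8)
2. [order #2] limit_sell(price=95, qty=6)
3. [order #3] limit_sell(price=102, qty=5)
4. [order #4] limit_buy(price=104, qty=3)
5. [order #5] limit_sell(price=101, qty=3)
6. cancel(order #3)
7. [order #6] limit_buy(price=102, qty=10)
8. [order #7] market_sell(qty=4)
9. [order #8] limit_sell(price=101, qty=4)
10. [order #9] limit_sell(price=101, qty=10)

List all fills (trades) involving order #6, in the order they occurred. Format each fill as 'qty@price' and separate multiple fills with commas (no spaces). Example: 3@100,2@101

After op 1 [order #1] limit_sell(price=97, qty=8): fills=none; bids=[-] asks=[#1:8@97]
After op 2 [order #2] limit_sell(price=95, qty=6): fills=none; bids=[-] asks=[#2:6@95 #1:8@97]
After op 3 [order #3] limit_sell(price=102, qty=5): fills=none; bids=[-] asks=[#2:6@95 #1:8@97 #3:5@102]
After op 4 [order #4] limit_buy(price=104, qty=3): fills=#4x#2:3@95; bids=[-] asks=[#2:3@95 #1:8@97 #3:5@102]
After op 5 [order #5] limit_sell(price=101, qty=3): fills=none; bids=[-] asks=[#2:3@95 #1:8@97 #5:3@101 #3:5@102]
After op 6 cancel(order #3): fills=none; bids=[-] asks=[#2:3@95 #1:8@97 #5:3@101]
After op 7 [order #6] limit_buy(price=102, qty=10): fills=#6x#2:3@95 #6x#1:7@97; bids=[-] asks=[#1:1@97 #5:3@101]
After op 8 [order #7] market_sell(qty=4): fills=none; bids=[-] asks=[#1:1@97 #5:3@101]
After op 9 [order #8] limit_sell(price=101, qty=4): fills=none; bids=[-] asks=[#1:1@97 #5:3@101 #8:4@101]
After op 10 [order #9] limit_sell(price=101, qty=10): fills=none; bids=[-] asks=[#1:1@97 #5:3@101 #8:4@101 #9:10@101]

Answer: 3@95,7@97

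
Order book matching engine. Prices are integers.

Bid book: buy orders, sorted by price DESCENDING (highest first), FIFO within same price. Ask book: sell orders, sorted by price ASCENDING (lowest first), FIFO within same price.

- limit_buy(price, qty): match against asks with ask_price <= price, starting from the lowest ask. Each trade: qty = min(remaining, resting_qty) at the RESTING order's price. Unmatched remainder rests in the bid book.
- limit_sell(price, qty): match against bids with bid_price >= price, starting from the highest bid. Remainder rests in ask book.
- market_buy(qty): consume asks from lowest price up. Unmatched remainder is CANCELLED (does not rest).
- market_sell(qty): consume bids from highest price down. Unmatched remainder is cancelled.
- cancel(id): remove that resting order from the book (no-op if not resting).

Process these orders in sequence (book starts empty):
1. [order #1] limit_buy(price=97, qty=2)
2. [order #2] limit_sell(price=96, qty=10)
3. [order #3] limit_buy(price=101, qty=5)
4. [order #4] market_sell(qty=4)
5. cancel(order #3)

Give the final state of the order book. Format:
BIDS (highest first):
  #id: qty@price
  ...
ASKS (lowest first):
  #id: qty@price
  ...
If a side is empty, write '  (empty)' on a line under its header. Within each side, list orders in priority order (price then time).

Answer: BIDS (highest first):
  (empty)
ASKS (lowest first):
  #2: 3@96

Derivation:
After op 1 [order #1] limit_buy(price=97, qty=2): fills=none; bids=[#1:2@97] asks=[-]
After op 2 [order #2] limit_sell(price=96, qty=10): fills=#1x#2:2@97; bids=[-] asks=[#2:8@96]
After op 3 [order #3] limit_buy(price=101, qty=5): fills=#3x#2:5@96; bids=[-] asks=[#2:3@96]
After op 4 [order #4] market_sell(qty=4): fills=none; bids=[-] asks=[#2:3@96]
After op 5 cancel(order #3): fills=none; bids=[-] asks=[#2:3@96]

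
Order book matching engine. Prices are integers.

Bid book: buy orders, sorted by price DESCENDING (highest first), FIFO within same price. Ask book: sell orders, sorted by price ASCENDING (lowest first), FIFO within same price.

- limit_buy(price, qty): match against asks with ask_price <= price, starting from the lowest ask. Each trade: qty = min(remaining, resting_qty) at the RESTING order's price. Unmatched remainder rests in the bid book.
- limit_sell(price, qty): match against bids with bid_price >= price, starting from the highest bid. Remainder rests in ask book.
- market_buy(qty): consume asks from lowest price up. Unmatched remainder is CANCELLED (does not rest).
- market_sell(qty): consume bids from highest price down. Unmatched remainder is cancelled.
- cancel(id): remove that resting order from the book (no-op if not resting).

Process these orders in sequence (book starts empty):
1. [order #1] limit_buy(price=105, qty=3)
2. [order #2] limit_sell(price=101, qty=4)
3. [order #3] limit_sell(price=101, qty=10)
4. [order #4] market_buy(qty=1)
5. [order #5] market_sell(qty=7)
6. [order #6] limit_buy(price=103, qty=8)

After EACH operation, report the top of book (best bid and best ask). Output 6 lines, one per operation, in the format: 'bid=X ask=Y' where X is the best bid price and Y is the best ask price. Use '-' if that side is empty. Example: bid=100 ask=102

Answer: bid=105 ask=-
bid=- ask=101
bid=- ask=101
bid=- ask=101
bid=- ask=101
bid=- ask=101

Derivation:
After op 1 [order #1] limit_buy(price=105, qty=3): fills=none; bids=[#1:3@105] asks=[-]
After op 2 [order #2] limit_sell(price=101, qty=4): fills=#1x#2:3@105; bids=[-] asks=[#2:1@101]
After op 3 [order #3] limit_sell(price=101, qty=10): fills=none; bids=[-] asks=[#2:1@101 #3:10@101]
After op 4 [order #4] market_buy(qty=1): fills=#4x#2:1@101; bids=[-] asks=[#3:10@101]
After op 5 [order #5] market_sell(qty=7): fills=none; bids=[-] asks=[#3:10@101]
After op 6 [order #6] limit_buy(price=103, qty=8): fills=#6x#3:8@101; bids=[-] asks=[#3:2@101]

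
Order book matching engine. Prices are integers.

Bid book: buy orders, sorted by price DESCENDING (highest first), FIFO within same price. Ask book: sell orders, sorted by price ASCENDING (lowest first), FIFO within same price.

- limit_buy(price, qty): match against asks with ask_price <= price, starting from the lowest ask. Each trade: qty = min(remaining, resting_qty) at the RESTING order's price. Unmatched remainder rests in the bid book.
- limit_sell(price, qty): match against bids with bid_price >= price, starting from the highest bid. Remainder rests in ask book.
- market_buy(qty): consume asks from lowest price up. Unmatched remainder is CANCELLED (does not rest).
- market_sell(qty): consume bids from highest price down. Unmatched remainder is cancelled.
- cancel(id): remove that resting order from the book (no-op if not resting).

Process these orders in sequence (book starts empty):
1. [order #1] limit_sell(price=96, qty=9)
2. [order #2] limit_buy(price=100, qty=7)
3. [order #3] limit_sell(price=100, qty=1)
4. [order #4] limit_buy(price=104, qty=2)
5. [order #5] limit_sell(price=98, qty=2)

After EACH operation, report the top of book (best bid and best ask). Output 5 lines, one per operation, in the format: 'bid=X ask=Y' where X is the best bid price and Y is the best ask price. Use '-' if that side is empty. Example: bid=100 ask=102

Answer: bid=- ask=96
bid=- ask=96
bid=- ask=96
bid=- ask=100
bid=- ask=98

Derivation:
After op 1 [order #1] limit_sell(price=96, qty=9): fills=none; bids=[-] asks=[#1:9@96]
After op 2 [order #2] limit_buy(price=100, qty=7): fills=#2x#1:7@96; bids=[-] asks=[#1:2@96]
After op 3 [order #3] limit_sell(price=100, qty=1): fills=none; bids=[-] asks=[#1:2@96 #3:1@100]
After op 4 [order #4] limit_buy(price=104, qty=2): fills=#4x#1:2@96; bids=[-] asks=[#3:1@100]
After op 5 [order #5] limit_sell(price=98, qty=2): fills=none; bids=[-] asks=[#5:2@98 #3:1@100]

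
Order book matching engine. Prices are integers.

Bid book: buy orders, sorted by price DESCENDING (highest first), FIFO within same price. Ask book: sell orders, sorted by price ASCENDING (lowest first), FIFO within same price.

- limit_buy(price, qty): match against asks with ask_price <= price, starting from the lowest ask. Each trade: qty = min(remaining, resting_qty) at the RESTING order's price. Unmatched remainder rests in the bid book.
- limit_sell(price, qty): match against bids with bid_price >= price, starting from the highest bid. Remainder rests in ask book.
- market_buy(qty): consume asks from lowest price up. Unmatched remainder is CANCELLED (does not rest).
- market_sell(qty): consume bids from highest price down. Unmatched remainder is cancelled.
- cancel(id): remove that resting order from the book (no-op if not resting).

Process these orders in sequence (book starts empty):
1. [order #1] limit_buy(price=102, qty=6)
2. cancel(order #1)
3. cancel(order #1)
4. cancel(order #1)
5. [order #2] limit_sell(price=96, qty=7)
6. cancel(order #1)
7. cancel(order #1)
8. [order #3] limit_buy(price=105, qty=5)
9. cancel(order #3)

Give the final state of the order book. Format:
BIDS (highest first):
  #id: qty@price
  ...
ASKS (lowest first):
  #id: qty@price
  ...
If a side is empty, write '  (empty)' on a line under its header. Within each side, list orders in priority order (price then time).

After op 1 [order #1] limit_buy(price=102, qty=6): fills=none; bids=[#1:6@102] asks=[-]
After op 2 cancel(order #1): fills=none; bids=[-] asks=[-]
After op 3 cancel(order #1): fills=none; bids=[-] asks=[-]
After op 4 cancel(order #1): fills=none; bids=[-] asks=[-]
After op 5 [order #2] limit_sell(price=96, qty=7): fills=none; bids=[-] asks=[#2:7@96]
After op 6 cancel(order #1): fills=none; bids=[-] asks=[#2:7@96]
After op 7 cancel(order #1): fills=none; bids=[-] asks=[#2:7@96]
After op 8 [order #3] limit_buy(price=105, qty=5): fills=#3x#2:5@96; bids=[-] asks=[#2:2@96]
After op 9 cancel(order #3): fills=none; bids=[-] asks=[#2:2@96]

Answer: BIDS (highest first):
  (empty)
ASKS (lowest first):
  #2: 2@96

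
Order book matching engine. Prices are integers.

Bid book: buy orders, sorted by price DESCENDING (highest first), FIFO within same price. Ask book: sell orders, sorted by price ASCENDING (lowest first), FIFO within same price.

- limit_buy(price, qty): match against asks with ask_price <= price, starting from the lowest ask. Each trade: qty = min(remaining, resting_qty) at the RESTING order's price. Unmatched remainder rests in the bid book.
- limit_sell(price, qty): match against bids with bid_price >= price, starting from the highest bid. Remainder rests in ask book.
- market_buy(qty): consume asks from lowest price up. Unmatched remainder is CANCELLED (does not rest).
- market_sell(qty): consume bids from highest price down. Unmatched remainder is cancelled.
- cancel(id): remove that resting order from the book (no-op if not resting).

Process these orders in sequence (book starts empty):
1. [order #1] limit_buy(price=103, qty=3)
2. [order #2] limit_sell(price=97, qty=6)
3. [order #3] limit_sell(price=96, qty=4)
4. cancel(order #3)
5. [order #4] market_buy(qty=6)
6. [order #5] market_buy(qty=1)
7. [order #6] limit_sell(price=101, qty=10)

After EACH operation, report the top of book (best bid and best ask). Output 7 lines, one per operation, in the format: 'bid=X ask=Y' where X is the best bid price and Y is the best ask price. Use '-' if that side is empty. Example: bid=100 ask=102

After op 1 [order #1] limit_buy(price=103, qty=3): fills=none; bids=[#1:3@103] asks=[-]
After op 2 [order #2] limit_sell(price=97, qty=6): fills=#1x#2:3@103; bids=[-] asks=[#2:3@97]
After op 3 [order #3] limit_sell(price=96, qty=4): fills=none; bids=[-] asks=[#3:4@96 #2:3@97]
After op 4 cancel(order #3): fills=none; bids=[-] asks=[#2:3@97]
After op 5 [order #4] market_buy(qty=6): fills=#4x#2:3@97; bids=[-] asks=[-]
After op 6 [order #5] market_buy(qty=1): fills=none; bids=[-] asks=[-]
After op 7 [order #6] limit_sell(price=101, qty=10): fills=none; bids=[-] asks=[#6:10@101]

Answer: bid=103 ask=-
bid=- ask=97
bid=- ask=96
bid=- ask=97
bid=- ask=-
bid=- ask=-
bid=- ask=101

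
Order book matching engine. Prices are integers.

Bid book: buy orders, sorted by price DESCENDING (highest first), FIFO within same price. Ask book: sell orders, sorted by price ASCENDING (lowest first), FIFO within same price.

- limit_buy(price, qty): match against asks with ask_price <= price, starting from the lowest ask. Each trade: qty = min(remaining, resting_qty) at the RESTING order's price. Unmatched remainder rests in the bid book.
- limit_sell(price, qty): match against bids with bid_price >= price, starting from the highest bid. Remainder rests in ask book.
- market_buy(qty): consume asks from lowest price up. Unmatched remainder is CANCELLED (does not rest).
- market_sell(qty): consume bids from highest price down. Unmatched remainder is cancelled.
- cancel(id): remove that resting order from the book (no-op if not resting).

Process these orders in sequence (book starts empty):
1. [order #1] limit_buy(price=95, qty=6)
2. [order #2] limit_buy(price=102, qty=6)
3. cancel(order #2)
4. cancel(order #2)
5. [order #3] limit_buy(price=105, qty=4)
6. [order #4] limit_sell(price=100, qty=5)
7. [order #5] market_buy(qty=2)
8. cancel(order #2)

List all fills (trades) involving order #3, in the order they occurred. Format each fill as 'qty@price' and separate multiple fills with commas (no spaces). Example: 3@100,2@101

After op 1 [order #1] limit_buy(price=95, qty=6): fills=none; bids=[#1:6@95] asks=[-]
After op 2 [order #2] limit_buy(price=102, qty=6): fills=none; bids=[#2:6@102 #1:6@95] asks=[-]
After op 3 cancel(order #2): fills=none; bids=[#1:6@95] asks=[-]
After op 4 cancel(order #2): fills=none; bids=[#1:6@95] asks=[-]
After op 5 [order #3] limit_buy(price=105, qty=4): fills=none; bids=[#3:4@105 #1:6@95] asks=[-]
After op 6 [order #4] limit_sell(price=100, qty=5): fills=#3x#4:4@105; bids=[#1:6@95] asks=[#4:1@100]
After op 7 [order #5] market_buy(qty=2): fills=#5x#4:1@100; bids=[#1:6@95] asks=[-]
After op 8 cancel(order #2): fills=none; bids=[#1:6@95] asks=[-]

Answer: 4@105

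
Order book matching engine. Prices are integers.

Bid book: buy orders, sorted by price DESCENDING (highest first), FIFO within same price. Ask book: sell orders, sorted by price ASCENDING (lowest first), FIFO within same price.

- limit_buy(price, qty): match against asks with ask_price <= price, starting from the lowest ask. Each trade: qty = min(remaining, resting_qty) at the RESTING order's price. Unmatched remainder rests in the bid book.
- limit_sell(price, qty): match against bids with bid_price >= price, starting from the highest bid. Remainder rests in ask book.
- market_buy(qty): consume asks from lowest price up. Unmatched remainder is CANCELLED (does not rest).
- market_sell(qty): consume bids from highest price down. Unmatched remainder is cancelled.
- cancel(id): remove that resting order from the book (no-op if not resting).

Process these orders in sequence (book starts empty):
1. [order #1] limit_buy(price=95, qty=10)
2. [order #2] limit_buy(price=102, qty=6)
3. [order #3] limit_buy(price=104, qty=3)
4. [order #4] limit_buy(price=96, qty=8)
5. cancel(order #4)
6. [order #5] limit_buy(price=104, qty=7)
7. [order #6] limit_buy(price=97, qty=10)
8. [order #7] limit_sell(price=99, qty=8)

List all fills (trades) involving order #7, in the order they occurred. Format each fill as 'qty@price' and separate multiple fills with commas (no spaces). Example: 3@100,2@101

After op 1 [order #1] limit_buy(price=95, qty=10): fills=none; bids=[#1:10@95] asks=[-]
After op 2 [order #2] limit_buy(price=102, qty=6): fills=none; bids=[#2:6@102 #1:10@95] asks=[-]
After op 3 [order #3] limit_buy(price=104, qty=3): fills=none; bids=[#3:3@104 #2:6@102 #1:10@95] asks=[-]
After op 4 [order #4] limit_buy(price=96, qty=8): fills=none; bids=[#3:3@104 #2:6@102 #4:8@96 #1:10@95] asks=[-]
After op 5 cancel(order #4): fills=none; bids=[#3:3@104 #2:6@102 #1:10@95] asks=[-]
After op 6 [order #5] limit_buy(price=104, qty=7): fills=none; bids=[#3:3@104 #5:7@104 #2:6@102 #1:10@95] asks=[-]
After op 7 [order #6] limit_buy(price=97, qty=10): fills=none; bids=[#3:3@104 #5:7@104 #2:6@102 #6:10@97 #1:10@95] asks=[-]
After op 8 [order #7] limit_sell(price=99, qty=8): fills=#3x#7:3@104 #5x#7:5@104; bids=[#5:2@104 #2:6@102 #6:10@97 #1:10@95] asks=[-]

Answer: 3@104,5@104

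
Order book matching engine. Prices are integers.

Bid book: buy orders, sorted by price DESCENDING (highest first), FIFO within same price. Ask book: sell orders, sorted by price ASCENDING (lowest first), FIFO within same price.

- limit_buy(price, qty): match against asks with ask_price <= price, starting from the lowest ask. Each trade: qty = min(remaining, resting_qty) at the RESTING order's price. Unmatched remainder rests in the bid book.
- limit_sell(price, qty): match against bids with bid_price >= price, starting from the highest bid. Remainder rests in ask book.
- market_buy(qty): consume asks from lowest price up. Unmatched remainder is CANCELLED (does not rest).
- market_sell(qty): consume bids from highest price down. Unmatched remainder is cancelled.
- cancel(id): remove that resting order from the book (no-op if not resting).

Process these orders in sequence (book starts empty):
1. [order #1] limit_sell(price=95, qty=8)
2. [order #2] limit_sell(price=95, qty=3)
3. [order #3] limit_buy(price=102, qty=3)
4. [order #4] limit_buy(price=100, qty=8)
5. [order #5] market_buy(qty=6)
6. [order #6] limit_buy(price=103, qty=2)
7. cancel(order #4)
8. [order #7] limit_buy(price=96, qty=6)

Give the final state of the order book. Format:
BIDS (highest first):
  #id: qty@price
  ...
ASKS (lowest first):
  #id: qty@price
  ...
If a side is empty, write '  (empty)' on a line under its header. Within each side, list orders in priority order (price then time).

After op 1 [order #1] limit_sell(price=95, qty=8): fills=none; bids=[-] asks=[#1:8@95]
After op 2 [order #2] limit_sell(price=95, qty=3): fills=none; bids=[-] asks=[#1:8@95 #2:3@95]
After op 3 [order #3] limit_buy(price=102, qty=3): fills=#3x#1:3@95; bids=[-] asks=[#1:5@95 #2:3@95]
After op 4 [order #4] limit_buy(price=100, qty=8): fills=#4x#1:5@95 #4x#2:3@95; bids=[-] asks=[-]
After op 5 [order #5] market_buy(qty=6): fills=none; bids=[-] asks=[-]
After op 6 [order #6] limit_buy(price=103, qty=2): fills=none; bids=[#6:2@103] asks=[-]
After op 7 cancel(order #4): fills=none; bids=[#6:2@103] asks=[-]
After op 8 [order #7] limit_buy(price=96, qty=6): fills=none; bids=[#6:2@103 #7:6@96] asks=[-]

Answer: BIDS (highest first):
  #6: 2@103
  #7: 6@96
ASKS (lowest first):
  (empty)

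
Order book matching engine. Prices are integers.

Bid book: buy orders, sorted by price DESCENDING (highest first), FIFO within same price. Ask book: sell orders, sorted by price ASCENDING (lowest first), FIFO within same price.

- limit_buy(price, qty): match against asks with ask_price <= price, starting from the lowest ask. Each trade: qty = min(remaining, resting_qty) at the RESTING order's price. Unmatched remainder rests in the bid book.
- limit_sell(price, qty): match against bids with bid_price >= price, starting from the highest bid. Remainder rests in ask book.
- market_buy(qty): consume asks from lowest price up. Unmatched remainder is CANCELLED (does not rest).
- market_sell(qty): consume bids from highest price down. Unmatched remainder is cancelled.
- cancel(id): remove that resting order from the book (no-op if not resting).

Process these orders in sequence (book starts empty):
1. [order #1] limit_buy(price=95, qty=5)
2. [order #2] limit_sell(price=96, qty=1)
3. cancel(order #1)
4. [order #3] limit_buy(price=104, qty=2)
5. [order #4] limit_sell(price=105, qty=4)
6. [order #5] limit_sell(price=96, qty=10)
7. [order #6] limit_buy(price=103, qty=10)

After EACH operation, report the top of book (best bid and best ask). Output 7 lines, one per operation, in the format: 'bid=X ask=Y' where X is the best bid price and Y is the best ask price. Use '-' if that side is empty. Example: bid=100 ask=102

Answer: bid=95 ask=-
bid=95 ask=96
bid=- ask=96
bid=104 ask=-
bid=104 ask=105
bid=- ask=96
bid=103 ask=105

Derivation:
After op 1 [order #1] limit_buy(price=95, qty=5): fills=none; bids=[#1:5@95] asks=[-]
After op 2 [order #2] limit_sell(price=96, qty=1): fills=none; bids=[#1:5@95] asks=[#2:1@96]
After op 3 cancel(order #1): fills=none; bids=[-] asks=[#2:1@96]
After op 4 [order #3] limit_buy(price=104, qty=2): fills=#3x#2:1@96; bids=[#3:1@104] asks=[-]
After op 5 [order #4] limit_sell(price=105, qty=4): fills=none; bids=[#3:1@104] asks=[#4:4@105]
After op 6 [order #5] limit_sell(price=96, qty=10): fills=#3x#5:1@104; bids=[-] asks=[#5:9@96 #4:4@105]
After op 7 [order #6] limit_buy(price=103, qty=10): fills=#6x#5:9@96; bids=[#6:1@103] asks=[#4:4@105]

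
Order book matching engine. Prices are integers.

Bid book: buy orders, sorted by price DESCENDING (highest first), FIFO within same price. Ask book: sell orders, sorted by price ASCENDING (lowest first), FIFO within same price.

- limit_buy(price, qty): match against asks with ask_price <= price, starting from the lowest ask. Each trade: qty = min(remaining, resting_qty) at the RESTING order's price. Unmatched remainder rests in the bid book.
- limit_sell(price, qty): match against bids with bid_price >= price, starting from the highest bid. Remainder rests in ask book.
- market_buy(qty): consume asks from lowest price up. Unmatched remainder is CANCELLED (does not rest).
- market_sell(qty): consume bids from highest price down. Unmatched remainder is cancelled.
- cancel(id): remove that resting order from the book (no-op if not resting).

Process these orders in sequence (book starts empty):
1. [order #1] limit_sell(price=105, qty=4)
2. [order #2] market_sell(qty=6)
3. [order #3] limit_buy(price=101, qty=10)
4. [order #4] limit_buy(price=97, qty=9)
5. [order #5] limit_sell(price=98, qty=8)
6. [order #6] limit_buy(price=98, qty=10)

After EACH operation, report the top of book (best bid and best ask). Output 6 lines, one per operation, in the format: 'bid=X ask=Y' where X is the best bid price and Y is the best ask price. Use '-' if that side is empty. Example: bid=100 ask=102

Answer: bid=- ask=105
bid=- ask=105
bid=101 ask=105
bid=101 ask=105
bid=101 ask=105
bid=101 ask=105

Derivation:
After op 1 [order #1] limit_sell(price=105, qty=4): fills=none; bids=[-] asks=[#1:4@105]
After op 2 [order #2] market_sell(qty=6): fills=none; bids=[-] asks=[#1:4@105]
After op 3 [order #3] limit_buy(price=101, qty=10): fills=none; bids=[#3:10@101] asks=[#1:4@105]
After op 4 [order #4] limit_buy(price=97, qty=9): fills=none; bids=[#3:10@101 #4:9@97] asks=[#1:4@105]
After op 5 [order #5] limit_sell(price=98, qty=8): fills=#3x#5:8@101; bids=[#3:2@101 #4:9@97] asks=[#1:4@105]
After op 6 [order #6] limit_buy(price=98, qty=10): fills=none; bids=[#3:2@101 #6:10@98 #4:9@97] asks=[#1:4@105]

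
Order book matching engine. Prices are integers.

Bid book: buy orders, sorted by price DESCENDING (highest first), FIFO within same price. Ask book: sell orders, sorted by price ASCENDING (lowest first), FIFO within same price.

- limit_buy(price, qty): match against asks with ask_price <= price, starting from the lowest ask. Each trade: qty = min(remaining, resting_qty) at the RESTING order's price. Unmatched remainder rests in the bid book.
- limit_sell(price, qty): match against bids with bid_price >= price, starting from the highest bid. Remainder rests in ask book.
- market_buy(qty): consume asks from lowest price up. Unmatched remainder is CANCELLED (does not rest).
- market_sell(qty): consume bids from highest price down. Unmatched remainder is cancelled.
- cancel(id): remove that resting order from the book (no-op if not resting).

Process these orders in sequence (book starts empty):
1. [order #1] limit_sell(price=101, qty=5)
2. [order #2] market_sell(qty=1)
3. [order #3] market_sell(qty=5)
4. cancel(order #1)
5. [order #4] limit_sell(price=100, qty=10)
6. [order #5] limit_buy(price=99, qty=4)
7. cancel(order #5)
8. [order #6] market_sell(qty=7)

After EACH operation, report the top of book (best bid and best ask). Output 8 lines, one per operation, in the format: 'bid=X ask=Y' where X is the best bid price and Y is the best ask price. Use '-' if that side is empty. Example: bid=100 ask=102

Answer: bid=- ask=101
bid=- ask=101
bid=- ask=101
bid=- ask=-
bid=- ask=100
bid=99 ask=100
bid=- ask=100
bid=- ask=100

Derivation:
After op 1 [order #1] limit_sell(price=101, qty=5): fills=none; bids=[-] asks=[#1:5@101]
After op 2 [order #2] market_sell(qty=1): fills=none; bids=[-] asks=[#1:5@101]
After op 3 [order #3] market_sell(qty=5): fills=none; bids=[-] asks=[#1:5@101]
After op 4 cancel(order #1): fills=none; bids=[-] asks=[-]
After op 5 [order #4] limit_sell(price=100, qty=10): fills=none; bids=[-] asks=[#4:10@100]
After op 6 [order #5] limit_buy(price=99, qty=4): fills=none; bids=[#5:4@99] asks=[#4:10@100]
After op 7 cancel(order #5): fills=none; bids=[-] asks=[#4:10@100]
After op 8 [order #6] market_sell(qty=7): fills=none; bids=[-] asks=[#4:10@100]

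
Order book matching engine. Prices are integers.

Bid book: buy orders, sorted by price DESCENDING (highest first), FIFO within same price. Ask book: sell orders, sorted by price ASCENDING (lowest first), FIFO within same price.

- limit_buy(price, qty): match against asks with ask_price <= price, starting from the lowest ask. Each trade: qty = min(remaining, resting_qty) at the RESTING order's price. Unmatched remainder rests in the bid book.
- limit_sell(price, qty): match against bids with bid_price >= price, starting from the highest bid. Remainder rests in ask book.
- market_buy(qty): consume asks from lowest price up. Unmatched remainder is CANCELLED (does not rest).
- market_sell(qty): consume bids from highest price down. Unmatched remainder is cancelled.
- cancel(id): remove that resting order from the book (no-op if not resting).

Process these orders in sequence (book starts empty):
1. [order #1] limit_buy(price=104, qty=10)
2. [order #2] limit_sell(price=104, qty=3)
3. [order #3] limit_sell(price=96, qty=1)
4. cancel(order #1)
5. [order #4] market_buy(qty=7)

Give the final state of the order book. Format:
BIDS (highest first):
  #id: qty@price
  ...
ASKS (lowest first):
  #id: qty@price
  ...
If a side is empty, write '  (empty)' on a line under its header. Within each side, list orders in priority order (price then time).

Answer: BIDS (highest first):
  (empty)
ASKS (lowest first):
  (empty)

Derivation:
After op 1 [order #1] limit_buy(price=104, qty=10): fills=none; bids=[#1:10@104] asks=[-]
After op 2 [order #2] limit_sell(price=104, qty=3): fills=#1x#2:3@104; bids=[#1:7@104] asks=[-]
After op 3 [order #3] limit_sell(price=96, qty=1): fills=#1x#3:1@104; bids=[#1:6@104] asks=[-]
After op 4 cancel(order #1): fills=none; bids=[-] asks=[-]
After op 5 [order #4] market_buy(qty=7): fills=none; bids=[-] asks=[-]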